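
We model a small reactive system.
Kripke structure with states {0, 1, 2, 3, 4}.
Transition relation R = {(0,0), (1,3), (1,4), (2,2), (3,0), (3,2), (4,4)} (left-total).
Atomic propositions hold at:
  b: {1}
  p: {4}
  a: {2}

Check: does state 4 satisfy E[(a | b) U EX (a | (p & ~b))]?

Sat(a | b) = {1, 2}
Sat(~b) = {0, 2, 3, 4}
Sat(p & ~b) = {4}
Sat(a | (p & ~b)) = {2, 4}
Sat(EX (a | (p & ~b))) = {s : some successor in {2, 4}} = {1, 2, 3, 4}
E[(a | b) U EX (a | (p & ~b))]: least fixpoint, start Z0 = Sat(EX (a | (p & ~b))) = {1, 2, 3, 4}, add states in Sat(a | b) with some successor in Z. Already a fixed point.
Sat(E[(a | b) U EX (a | (p & ~b))]) = {1, 2, 3, 4}
4 ∈ Sat(E[(a | b) U EX (a | (p & ~b))]) = {1, 2, 3, 4}, so the formula holds at 4.

Yes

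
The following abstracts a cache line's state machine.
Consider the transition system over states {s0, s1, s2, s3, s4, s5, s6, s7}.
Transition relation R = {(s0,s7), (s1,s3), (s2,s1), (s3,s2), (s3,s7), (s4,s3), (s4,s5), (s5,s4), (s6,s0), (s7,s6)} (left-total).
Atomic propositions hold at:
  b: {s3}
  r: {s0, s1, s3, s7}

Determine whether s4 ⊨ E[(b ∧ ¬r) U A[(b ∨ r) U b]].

No

Sat(¬r) = {s2, s4, s5, s6}
Sat(b ∧ ¬r) = ∅
Sat(b ∨ r) = {s0, s1, s3, s7}
A[(b ∨ r) U b]: least fixpoint, start Z0 = Sat(b) = {s3}, add states in Sat(b ∨ r) with every successor in Z. Z1 = {s1, s3}; fixed.
Sat(A[(b ∨ r) U b]) = {s1, s3}
E[(b ∧ ¬r) U A[(b ∨ r) U b]]: least fixpoint, start Z0 = Sat(A[(b ∨ r) U b]) = {s1, s3}, add states in Sat(b ∧ ¬r) with some successor in Z. Already a fixed point.
Sat(E[(b ∧ ¬r) U A[(b ∨ r) U b]]) = {s1, s3}
s4 ∉ Sat(E[(b ∧ ¬r) U A[(b ∨ r) U b]]) = {s1, s3}, so the formula does not hold at s4.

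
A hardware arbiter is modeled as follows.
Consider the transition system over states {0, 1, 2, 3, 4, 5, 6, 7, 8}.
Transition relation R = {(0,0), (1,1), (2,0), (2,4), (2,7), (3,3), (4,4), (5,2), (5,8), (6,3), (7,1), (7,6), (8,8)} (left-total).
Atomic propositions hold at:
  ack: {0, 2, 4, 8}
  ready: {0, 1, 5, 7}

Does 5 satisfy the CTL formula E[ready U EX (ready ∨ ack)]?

Yes

Sat(ready ∨ ack) = {0, 1, 2, 4, 5, 7, 8}
Sat(EX (ready ∨ ack)) = {s : some successor in {0, 1, 2, 4, 5, 7, 8}} = {0, 1, 2, 4, 5, 7, 8}
E[ready U EX (ready ∨ ack)]: least fixpoint, start Z0 = Sat(EX (ready ∨ ack)) = {0, 1, 2, 4, 5, 7, 8}, add states in Sat(ready) with some successor in Z. Already a fixed point.
Sat(E[ready U EX (ready ∨ ack)]) = {0, 1, 2, 4, 5, 7, 8}
5 ∈ Sat(E[ready U EX (ready ∨ ack)]) = {0, 1, 2, 4, 5, 7, 8}, so the formula holds at 5.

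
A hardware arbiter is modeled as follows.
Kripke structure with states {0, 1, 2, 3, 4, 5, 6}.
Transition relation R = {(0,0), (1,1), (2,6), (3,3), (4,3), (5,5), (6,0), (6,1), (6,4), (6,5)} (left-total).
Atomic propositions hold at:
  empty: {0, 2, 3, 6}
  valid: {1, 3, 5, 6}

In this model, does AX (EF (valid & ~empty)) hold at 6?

Sat(~empty) = {1, 4, 5}
Sat(valid & ~empty) = {1, 5}
EF (valid & ~empty): least fixpoint, start Z0 = {1, 5}, add states with some successor in Z. Z1 = {1, 5, 6}; Z2 = {1, 2, 5, 6}; fixed.
Sat(EF (valid & ~empty)) = {1, 2, 5, 6}
Sat(AX (EF (valid & ~empty))) = {s : every successor in {1, 2, 5, 6}} = {1, 2, 5}
6 ∉ Sat(AX (EF (valid & ~empty))) = {1, 2, 5}, so the formula does not hold at 6.

No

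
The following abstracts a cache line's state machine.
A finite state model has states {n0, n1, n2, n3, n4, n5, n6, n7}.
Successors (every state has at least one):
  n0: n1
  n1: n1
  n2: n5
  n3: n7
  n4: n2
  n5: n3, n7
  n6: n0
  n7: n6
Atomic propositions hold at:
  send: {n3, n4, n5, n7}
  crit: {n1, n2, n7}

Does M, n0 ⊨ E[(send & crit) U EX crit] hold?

Sat(send & crit) = {n7}
Sat(EX crit) = {s : some successor in {n1, n2, n7}} = {n0, n1, n3, n4, n5}
E[(send & crit) U EX crit]: least fixpoint, start Z0 = Sat(EX crit) = {n0, n1, n3, n4, n5}, add states in Sat(send & crit) with some successor in Z. Already a fixed point.
Sat(E[(send & crit) U EX crit]) = {n0, n1, n3, n4, n5}
n0 ∈ Sat(E[(send & crit) U EX crit]) = {n0, n1, n3, n4, n5}, so the formula holds at n0.

Yes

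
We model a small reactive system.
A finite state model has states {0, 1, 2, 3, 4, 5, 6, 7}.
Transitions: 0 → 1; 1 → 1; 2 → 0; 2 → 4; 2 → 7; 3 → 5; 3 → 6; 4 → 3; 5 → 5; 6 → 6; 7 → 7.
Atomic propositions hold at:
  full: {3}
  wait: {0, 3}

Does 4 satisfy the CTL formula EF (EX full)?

Sat(EX full) = {s : some successor in {3}} = {4}
EF (EX full): least fixpoint, start Z0 = {4}, add states with some successor in Z. Z1 = {2, 4}; fixed.
Sat(EF (EX full)) = {2, 4}
4 ∈ Sat(EF (EX full)) = {2, 4}, so the formula holds at 4.

Yes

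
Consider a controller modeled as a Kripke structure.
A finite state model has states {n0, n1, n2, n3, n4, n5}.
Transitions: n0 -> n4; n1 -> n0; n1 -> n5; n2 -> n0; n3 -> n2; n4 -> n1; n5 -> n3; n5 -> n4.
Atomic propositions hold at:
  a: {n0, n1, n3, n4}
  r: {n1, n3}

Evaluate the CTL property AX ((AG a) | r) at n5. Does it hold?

AG a: greatest fixpoint, start Z0 = {n0, n1, n3, n4}, keep only states in Sat with every successor in Z. Z1 = {n0, n4}; Z2 = {n0}; Z3 = ∅; fixed.
Sat(AG a) = ∅
Sat((AG a) | r) = {n1, n3}
Sat(AX ((AG a) | r)) = {s : every successor in {n1, n3}} = {n4}
n5 ∉ Sat(AX ((AG a) | r)) = {n4}, so the formula does not hold at n5.

No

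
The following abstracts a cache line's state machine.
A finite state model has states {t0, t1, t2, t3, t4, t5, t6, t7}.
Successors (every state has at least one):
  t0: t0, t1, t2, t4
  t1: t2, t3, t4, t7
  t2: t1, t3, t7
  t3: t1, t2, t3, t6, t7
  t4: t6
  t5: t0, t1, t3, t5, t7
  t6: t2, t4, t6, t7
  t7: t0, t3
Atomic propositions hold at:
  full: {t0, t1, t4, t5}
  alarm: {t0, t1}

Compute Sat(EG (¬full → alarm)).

{t0, t5}

Sat(¬full) = {t2, t3, t6, t7}
Sat(¬full → alarm) = {t0, t1, t4, t5}
EG (¬full → alarm): greatest fixpoint, start Z0 = {t0, t1, t4, t5}, keep only states in Sat with some successor in Z. Z1 = {t0, t1, t5}; Z2 = {t0, t5}; fixed.
Sat(EG (¬full → alarm)) = {t0, t5}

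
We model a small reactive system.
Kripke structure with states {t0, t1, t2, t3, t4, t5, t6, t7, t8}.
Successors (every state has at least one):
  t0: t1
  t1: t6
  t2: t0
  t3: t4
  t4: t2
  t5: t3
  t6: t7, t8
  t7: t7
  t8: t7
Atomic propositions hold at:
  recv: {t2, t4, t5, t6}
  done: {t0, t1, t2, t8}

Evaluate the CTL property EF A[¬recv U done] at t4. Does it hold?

Sat(¬recv) = {t0, t1, t3, t7, t8}
A[¬recv U done]: least fixpoint, start Z0 = Sat(done) = {t0, t1, t2, t8}, add states in Sat(¬recv) with every successor in Z. Already a fixed point.
Sat(A[¬recv U done]) = {t0, t1, t2, t8}
EF A[¬recv U done]: least fixpoint, start Z0 = {t0, t1, t2, t8}, add states with some successor in Z. Z1 = {t0, t1, t2, t4, t6, t8}; Z2 = {t0, t1, t2, t3, t4, t6, t8}; Z3 = {t0, t1, t2, t3, t4, t5, t6, t8}; fixed.
Sat(EF A[¬recv U done]) = {t0, t1, t2, t3, t4, t5, t6, t8}
t4 ∈ Sat(EF A[¬recv U done]) = {t0, t1, t2, t3, t4, t5, t6, t8}, so the formula holds at t4.

Yes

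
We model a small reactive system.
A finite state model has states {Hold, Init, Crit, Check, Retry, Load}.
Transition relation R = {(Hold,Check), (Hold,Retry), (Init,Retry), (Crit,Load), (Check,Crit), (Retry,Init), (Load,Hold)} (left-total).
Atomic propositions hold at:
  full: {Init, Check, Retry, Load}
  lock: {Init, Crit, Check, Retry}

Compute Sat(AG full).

AG full: greatest fixpoint, start Z0 = {Init, Check, Retry, Load}, keep only states in Sat with every successor in Z. Z1 = {Init, Retry}; fixed.
Sat(AG full) = {Init, Retry}

{Init, Retry}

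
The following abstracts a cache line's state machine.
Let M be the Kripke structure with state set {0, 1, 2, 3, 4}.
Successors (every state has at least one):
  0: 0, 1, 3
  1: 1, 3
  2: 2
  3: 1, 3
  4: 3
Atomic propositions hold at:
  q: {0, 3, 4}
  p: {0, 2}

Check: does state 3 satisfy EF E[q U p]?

No

E[q U p]: least fixpoint, start Z0 = Sat(p) = {0, 2}, add states in Sat(q) with some successor in Z. Already a fixed point.
Sat(E[q U p]) = {0, 2}
EF E[q U p]: least fixpoint, start Z0 = {0, 2}, add states with some successor in Z. Already a fixed point.
Sat(EF E[q U p]) = {0, 2}
3 ∉ Sat(EF E[q U p]) = {0, 2}, so the formula does not hold at 3.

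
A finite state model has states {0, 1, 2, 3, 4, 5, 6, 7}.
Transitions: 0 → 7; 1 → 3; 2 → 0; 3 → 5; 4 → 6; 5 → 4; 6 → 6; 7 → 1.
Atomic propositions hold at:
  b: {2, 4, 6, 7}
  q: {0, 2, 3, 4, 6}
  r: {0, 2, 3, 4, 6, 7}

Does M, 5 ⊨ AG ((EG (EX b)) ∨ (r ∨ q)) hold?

Sat(EX b) = {s : some successor in {2, 4, 6, 7}} = {0, 4, 5, 6}
EG (EX b): greatest fixpoint, start Z0 = {0, 4, 5, 6}, keep only states in Sat with some successor in Z. Z1 = {4, 5, 6}; fixed.
Sat(EG (EX b)) = {4, 5, 6}
Sat(r ∨ q) = {0, 2, 3, 4, 6, 7}
Sat((EG (EX b)) ∨ (r ∨ q)) = {0, 2, 3, 4, 5, 6, 7}
AG ((EG (EX b)) ∨ (r ∨ q)): greatest fixpoint, start Z0 = {0, 2, 3, 4, 5, 6, 7}, keep only states in Sat with every successor in Z. Z1 = {0, 2, 3, 4, 5, 6}; Z2 = {2, 3, 4, 5, 6}; Z3 = {3, 4, 5, 6}; fixed.
Sat(AG ((EG (EX b)) ∨ (r ∨ q))) = {3, 4, 5, 6}
5 ∈ Sat(AG ((EG (EX b)) ∨ (r ∨ q))) = {3, 4, 5, 6}, so the formula holds at 5.

Yes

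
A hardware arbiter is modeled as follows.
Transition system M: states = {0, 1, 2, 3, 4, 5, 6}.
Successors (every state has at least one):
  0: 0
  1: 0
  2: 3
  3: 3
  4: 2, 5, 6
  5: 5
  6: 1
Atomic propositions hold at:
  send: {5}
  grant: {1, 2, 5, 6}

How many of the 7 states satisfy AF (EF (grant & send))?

Sat(grant & send) = {5}
EF (grant & send): least fixpoint, start Z0 = {5}, add states with some successor in Z. Z1 = {4, 5}; fixed.
Sat(EF (grant & send)) = {4, 5}
AF (EF (grant & send)): least fixpoint, start Z0 = {4, 5}, add states with every successor in Z. Already a fixed point.
Sat(AF (EF (grant & send))) = {4, 5}
|Sat(AF (EF (grant & send)))| = |{4, 5}| = 2.

2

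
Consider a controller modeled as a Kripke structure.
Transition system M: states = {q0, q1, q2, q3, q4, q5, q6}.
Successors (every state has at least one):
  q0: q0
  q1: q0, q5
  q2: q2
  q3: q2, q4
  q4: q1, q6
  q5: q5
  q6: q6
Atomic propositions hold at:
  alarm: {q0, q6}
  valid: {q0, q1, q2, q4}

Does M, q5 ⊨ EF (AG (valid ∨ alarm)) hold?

Sat(valid ∨ alarm) = {q0, q1, q2, q4, q6}
AG (valid ∨ alarm): greatest fixpoint, start Z0 = {q0, q1, q2, q4, q6}, keep only states in Sat with every successor in Z. Z1 = {q0, q2, q4, q6}; Z2 = {q0, q2, q6}; fixed.
Sat(AG (valid ∨ alarm)) = {q0, q2, q6}
EF (AG (valid ∨ alarm)): least fixpoint, start Z0 = {q0, q2, q6}, add states with some successor in Z. Z1 = {q0, q1, q2, q3, q4, q6}; fixed.
Sat(EF (AG (valid ∨ alarm))) = {q0, q1, q2, q3, q4, q6}
q5 ∉ Sat(EF (AG (valid ∨ alarm))) = {q0, q1, q2, q3, q4, q6}, so the formula does not hold at q5.

No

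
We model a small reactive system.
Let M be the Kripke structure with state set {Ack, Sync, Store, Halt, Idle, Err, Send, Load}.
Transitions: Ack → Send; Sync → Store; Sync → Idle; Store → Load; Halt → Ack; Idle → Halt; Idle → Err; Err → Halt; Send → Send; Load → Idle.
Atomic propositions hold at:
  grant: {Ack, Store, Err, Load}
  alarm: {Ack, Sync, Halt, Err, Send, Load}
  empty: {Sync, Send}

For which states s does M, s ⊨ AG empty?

AG empty: greatest fixpoint, start Z0 = {Sync, Send}, keep only states in Sat with every successor in Z. Z1 = {Send}; fixed.
Sat(AG empty) = {Send}

{Send}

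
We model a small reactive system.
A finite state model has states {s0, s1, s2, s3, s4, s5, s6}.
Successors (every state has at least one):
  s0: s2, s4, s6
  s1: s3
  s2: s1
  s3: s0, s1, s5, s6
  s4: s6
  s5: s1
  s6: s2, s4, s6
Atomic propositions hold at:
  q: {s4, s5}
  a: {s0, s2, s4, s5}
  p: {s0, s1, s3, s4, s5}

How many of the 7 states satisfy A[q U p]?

A[q U p]: least fixpoint, start Z0 = Sat(p) = {s0, s1, s3, s4, s5}, add states in Sat(q) with every successor in Z. Already a fixed point.
Sat(A[q U p]) = {s0, s1, s3, s4, s5}
|Sat(A[q U p])| = |{s0, s1, s3, s4, s5}| = 5.

5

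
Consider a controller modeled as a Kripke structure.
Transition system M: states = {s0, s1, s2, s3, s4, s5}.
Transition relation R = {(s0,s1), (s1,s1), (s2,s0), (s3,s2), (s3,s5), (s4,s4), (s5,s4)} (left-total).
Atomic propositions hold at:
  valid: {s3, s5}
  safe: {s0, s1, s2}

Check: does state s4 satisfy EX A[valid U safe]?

No

A[valid U safe]: least fixpoint, start Z0 = Sat(safe) = {s0, s1, s2}, add states in Sat(valid) with every successor in Z. Already a fixed point.
Sat(A[valid U safe]) = {s0, s1, s2}
Sat(EX A[valid U safe]) = {s : some successor in {s0, s1, s2}} = {s0, s1, s2, s3}
s4 ∉ Sat(EX A[valid U safe]) = {s0, s1, s2, s3}, so the formula does not hold at s4.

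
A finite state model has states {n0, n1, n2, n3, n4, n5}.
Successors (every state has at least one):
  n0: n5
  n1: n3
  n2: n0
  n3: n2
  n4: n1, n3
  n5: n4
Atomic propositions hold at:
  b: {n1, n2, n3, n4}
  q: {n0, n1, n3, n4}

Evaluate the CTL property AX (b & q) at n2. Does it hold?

No

Sat(b & q) = {n1, n3, n4}
Sat(AX (b & q)) = {s : every successor in {n1, n3, n4}} = {n1, n4, n5}
n2 ∉ Sat(AX (b & q)) = {n1, n4, n5}, so the formula does not hold at n2.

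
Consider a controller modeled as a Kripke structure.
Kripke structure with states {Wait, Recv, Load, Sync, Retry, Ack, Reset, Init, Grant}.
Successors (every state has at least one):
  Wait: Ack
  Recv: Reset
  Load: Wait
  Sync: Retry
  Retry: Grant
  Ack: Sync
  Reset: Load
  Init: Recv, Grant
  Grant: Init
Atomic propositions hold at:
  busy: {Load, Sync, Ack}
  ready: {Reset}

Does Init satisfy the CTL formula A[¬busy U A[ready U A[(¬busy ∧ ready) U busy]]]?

Sat(¬busy) = {Wait, Recv, Retry, Reset, Init, Grant}
Sat(¬busy ∧ ready) = {Reset}
A[(¬busy ∧ ready) U busy]: least fixpoint, start Z0 = Sat(busy) = {Load, Sync, Ack}, add states in Sat(¬busy ∧ ready) with every successor in Z. Z1 = {Load, Sync, Ack, Reset}; fixed.
Sat(A[(¬busy ∧ ready) U busy]) = {Load, Sync, Ack, Reset}
A[ready U A[(¬busy ∧ ready) U busy]]: least fixpoint, start Z0 = Sat(A[(¬busy ∧ ready) U busy]) = {Load, Sync, Ack, Reset}, add states in Sat(ready) with every successor in Z. Already a fixed point.
Sat(A[ready U A[(¬busy ∧ ready) U busy]]) = {Load, Sync, Ack, Reset}
A[¬busy U A[ready U A[(¬busy ∧ ready) U busy]]]: least fixpoint, start Z0 = Sat(A[ready U A[(¬busy ∧ ready) U busy]]) = {Load, Sync, Ack, Reset}, add states in Sat(¬busy) with every successor in Z. Z1 = {Wait, Recv, Load, Sync, Ack, Reset}; fixed.
Sat(A[¬busy U A[ready U A[(¬busy ∧ ready) U busy]]]) = {Wait, Recv, Load, Sync, Ack, Reset}
Init ∉ Sat(A[¬busy U A[ready U A[(¬busy ∧ ready) U busy]]]) = {Wait, Recv, Load, Sync, Ack, Reset}, so the formula does not hold at Init.

No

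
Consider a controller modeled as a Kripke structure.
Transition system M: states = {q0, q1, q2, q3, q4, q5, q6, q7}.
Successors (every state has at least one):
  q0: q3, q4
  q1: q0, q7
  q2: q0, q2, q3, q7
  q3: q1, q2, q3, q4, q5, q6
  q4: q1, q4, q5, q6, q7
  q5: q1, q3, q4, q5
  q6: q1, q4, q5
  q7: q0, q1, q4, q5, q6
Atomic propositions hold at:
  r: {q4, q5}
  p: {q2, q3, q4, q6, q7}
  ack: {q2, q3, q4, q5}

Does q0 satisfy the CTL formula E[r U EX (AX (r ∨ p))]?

Sat(r ∨ p) = {q2, q3, q4, q5, q6, q7}
Sat(AX (r ∨ p)) = {s : every successor in {q2, q3, q4, q5, q6, q7}} = {q0}
Sat(EX (AX (r ∨ p))) = {s : some successor in {q0}} = {q1, q2, q7}
E[r U EX (AX (r ∨ p))]: least fixpoint, start Z0 = Sat(EX (AX (r ∨ p))) = {q1, q2, q7}, add states in Sat(r) with some successor in Z. Z1 = {q1, q2, q4, q5, q7}; fixed.
Sat(E[r U EX (AX (r ∨ p))]) = {q1, q2, q4, q5, q7}
q0 ∉ Sat(E[r U EX (AX (r ∨ p))]) = {q1, q2, q4, q5, q7}, so the formula does not hold at q0.

No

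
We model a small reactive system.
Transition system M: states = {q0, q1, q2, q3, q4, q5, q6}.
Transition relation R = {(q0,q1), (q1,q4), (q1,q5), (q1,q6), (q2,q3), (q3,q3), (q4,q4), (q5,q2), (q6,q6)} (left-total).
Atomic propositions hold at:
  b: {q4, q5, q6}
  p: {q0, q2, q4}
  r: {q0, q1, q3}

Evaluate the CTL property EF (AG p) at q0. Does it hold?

Yes

AG p: greatest fixpoint, start Z0 = {q0, q2, q4}, keep only states in Sat with every successor in Z. Z1 = {q4}; fixed.
Sat(AG p) = {q4}
EF (AG p): least fixpoint, start Z0 = {q4}, add states with some successor in Z. Z1 = {q1, q4}; Z2 = {q0, q1, q4}; fixed.
Sat(EF (AG p)) = {q0, q1, q4}
q0 ∈ Sat(EF (AG p)) = {q0, q1, q4}, so the formula holds at q0.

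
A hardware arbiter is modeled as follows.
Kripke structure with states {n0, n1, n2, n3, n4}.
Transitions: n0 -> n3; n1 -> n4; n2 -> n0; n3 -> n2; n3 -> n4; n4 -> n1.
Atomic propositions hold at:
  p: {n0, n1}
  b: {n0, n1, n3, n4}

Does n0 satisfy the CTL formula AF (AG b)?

No

AG b: greatest fixpoint, start Z0 = {n0, n1, n3, n4}, keep only states in Sat with every successor in Z. Z1 = {n0, n1, n4}; Z2 = {n1, n4}; fixed.
Sat(AG b) = {n1, n4}
AF (AG b): least fixpoint, start Z0 = {n1, n4}, add states with every successor in Z. Already a fixed point.
Sat(AF (AG b)) = {n1, n4}
n0 ∉ Sat(AF (AG b)) = {n1, n4}, so the formula does not hold at n0.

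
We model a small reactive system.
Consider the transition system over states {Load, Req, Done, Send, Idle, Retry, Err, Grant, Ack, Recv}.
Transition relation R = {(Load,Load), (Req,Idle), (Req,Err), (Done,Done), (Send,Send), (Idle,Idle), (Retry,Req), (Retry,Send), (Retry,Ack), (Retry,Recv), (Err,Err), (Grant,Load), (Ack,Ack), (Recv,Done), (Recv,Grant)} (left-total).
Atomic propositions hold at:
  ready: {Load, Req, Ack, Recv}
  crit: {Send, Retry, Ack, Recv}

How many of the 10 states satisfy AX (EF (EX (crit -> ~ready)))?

8

Sat(~ready) = {Done, Send, Idle, Retry, Err, Grant}
Sat(crit -> ~ready) = {Load, Req, Done, Send, Idle, Retry, Err, Grant}
Sat(EX (crit -> ~ready)) = {s : some successor in {Load, Req, Done, Send, Idle, Retry, Err, Grant}} = {Load, Req, Done, Send, Idle, Retry, Err, Grant, Recv}
EF (EX (crit -> ~ready)): least fixpoint, start Z0 = {Load, Req, Done, Send, Idle, Retry, Err, Grant, Recv}, add states with some successor in Z. Already a fixed point.
Sat(EF (EX (crit -> ~ready))) = {Load, Req, Done, Send, Idle, Retry, Err, Grant, Recv}
Sat(AX (EF (EX (crit -> ~ready)))) = {s : every successor in {Load, Req, Done, Send, Idle, Retry, Err, Grant, Recv}} = {Load, Req, Done, Send, Idle, Err, Grant, Recv}
|Sat(AX (EF (EX (crit -> ~ready))))| = |{Load, Req, Done, Send, Idle, Err, Grant, Recv}| = 8.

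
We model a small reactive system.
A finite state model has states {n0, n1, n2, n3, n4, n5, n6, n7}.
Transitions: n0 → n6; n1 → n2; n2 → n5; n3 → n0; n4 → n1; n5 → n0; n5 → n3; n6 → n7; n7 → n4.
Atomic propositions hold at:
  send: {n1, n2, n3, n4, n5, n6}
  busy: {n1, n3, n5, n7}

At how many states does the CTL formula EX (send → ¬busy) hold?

Sat(¬busy) = {n0, n2, n4, n6}
Sat(send → ¬busy) = {n0, n2, n4, n6, n7}
Sat(EX (send → ¬busy)) = {s : some successor in {n0, n2, n4, n6, n7}} = {n0, n1, n3, n5, n6, n7}
|Sat(EX (send → ¬busy))| = |{n0, n1, n3, n5, n6, n7}| = 6.

6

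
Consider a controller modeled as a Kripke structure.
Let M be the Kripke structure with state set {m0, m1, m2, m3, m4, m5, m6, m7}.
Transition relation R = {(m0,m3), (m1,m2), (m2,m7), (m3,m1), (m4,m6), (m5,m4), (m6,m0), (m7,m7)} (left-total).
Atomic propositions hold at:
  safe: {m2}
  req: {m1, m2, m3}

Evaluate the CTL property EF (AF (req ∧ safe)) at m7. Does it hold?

No

Sat(req ∧ safe) = {m2}
AF (req ∧ safe): least fixpoint, start Z0 = {m2}, add states with every successor in Z. Z1 = {m1, m2}; Z2 = {m1, m2, m3}; Z3 = {m0, m1, m2, m3}; Z4 = {m0, m1, m2, m3, m6}; Z5 = {m0, m1, m2, m3, m4, m6}; Z6 = {m0, m1, m2, m3, m4, m5, m6}; fixed.
Sat(AF (req ∧ safe)) = {m0, m1, m2, m3, m4, m5, m6}
EF (AF (req ∧ safe)): least fixpoint, start Z0 = {m0, m1, m2, m3, m4, m5, m6}, add states with some successor in Z. Already a fixed point.
Sat(EF (AF (req ∧ safe))) = {m0, m1, m2, m3, m4, m5, m6}
m7 ∉ Sat(EF (AF (req ∧ safe))) = {m0, m1, m2, m3, m4, m5, m6}, so the formula does not hold at m7.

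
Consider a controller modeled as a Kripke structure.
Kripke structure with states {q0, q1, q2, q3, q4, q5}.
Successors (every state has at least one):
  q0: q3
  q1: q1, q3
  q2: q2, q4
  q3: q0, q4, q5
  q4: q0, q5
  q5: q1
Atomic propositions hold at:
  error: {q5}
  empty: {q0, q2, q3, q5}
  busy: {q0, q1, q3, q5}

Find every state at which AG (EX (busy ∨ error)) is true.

{q0, q1, q3, q4, q5}

Sat(busy ∨ error) = {q0, q1, q3, q5}
Sat(EX (busy ∨ error)) = {s : some successor in {q0, q1, q3, q5}} = {q0, q1, q3, q4, q5}
AG (EX (busy ∨ error)): greatest fixpoint, start Z0 = {q0, q1, q3, q4, q5}, keep only states in Sat with every successor in Z. Already a fixed point.
Sat(AG (EX (busy ∨ error))) = {q0, q1, q3, q4, q5}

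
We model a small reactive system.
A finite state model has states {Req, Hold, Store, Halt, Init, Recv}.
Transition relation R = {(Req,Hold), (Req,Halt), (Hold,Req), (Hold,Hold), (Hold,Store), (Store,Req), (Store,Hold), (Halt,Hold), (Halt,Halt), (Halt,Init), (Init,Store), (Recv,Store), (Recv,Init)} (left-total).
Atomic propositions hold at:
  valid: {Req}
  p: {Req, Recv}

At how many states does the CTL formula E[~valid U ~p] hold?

5

Sat(~valid) = {Hold, Store, Halt, Init, Recv}
Sat(~p) = {Hold, Store, Halt, Init}
E[~valid U ~p]: least fixpoint, start Z0 = Sat(~p) = {Hold, Store, Halt, Init}, add states in Sat(~valid) with some successor in Z. Z1 = {Hold, Store, Halt, Init, Recv}; fixed.
Sat(E[~valid U ~p]) = {Hold, Store, Halt, Init, Recv}
|Sat(E[~valid U ~p])| = |{Hold, Store, Halt, Init, Recv}| = 5.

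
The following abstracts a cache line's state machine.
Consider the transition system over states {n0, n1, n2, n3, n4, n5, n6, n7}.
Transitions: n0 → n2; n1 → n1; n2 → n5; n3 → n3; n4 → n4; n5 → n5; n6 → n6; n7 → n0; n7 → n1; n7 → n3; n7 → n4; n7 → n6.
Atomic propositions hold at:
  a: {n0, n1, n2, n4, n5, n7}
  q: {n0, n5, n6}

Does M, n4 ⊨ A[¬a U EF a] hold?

Yes

Sat(¬a) = {n3, n6}
EF a: least fixpoint, start Z0 = {n0, n1, n2, n4, n5, n7}, add states with some successor in Z. Already a fixed point.
Sat(EF a) = {n0, n1, n2, n4, n5, n7}
A[¬a U EF a]: least fixpoint, start Z0 = Sat(EF a) = {n0, n1, n2, n4, n5, n7}, add states in Sat(¬a) with every successor in Z. Already a fixed point.
Sat(A[¬a U EF a]) = {n0, n1, n2, n4, n5, n7}
n4 ∈ Sat(A[¬a U EF a]) = {n0, n1, n2, n4, n5, n7}, so the formula holds at n4.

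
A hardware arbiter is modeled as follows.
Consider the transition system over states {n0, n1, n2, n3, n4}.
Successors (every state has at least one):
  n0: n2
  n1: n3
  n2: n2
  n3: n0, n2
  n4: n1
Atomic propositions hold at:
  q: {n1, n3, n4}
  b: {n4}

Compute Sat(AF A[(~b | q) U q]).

{n1, n3, n4}

Sat(~b) = {n0, n1, n2, n3}
Sat(~b | q) = {n0, n1, n2, n3, n4}
A[(~b | q) U q]: least fixpoint, start Z0 = Sat(q) = {n1, n3, n4}, add states in Sat(~b | q) with every successor in Z. Already a fixed point.
Sat(A[(~b | q) U q]) = {n1, n3, n4}
AF A[(~b | q) U q]: least fixpoint, start Z0 = {n1, n3, n4}, add states with every successor in Z. Already a fixed point.
Sat(AF A[(~b | q) U q]) = {n1, n3, n4}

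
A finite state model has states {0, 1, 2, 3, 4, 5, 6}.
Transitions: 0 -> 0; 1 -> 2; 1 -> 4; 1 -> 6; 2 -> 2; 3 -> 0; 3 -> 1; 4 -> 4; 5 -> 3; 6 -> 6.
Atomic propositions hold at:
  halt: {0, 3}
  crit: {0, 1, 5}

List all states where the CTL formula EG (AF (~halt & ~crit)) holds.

Sat(~halt) = {1, 2, 4, 5, 6}
Sat(~crit) = {2, 3, 4, 6}
Sat(~halt & ~crit) = {2, 4, 6}
AF (~halt & ~crit): least fixpoint, start Z0 = {2, 4, 6}, add states with every successor in Z. Z1 = {1, 2, 4, 6}; fixed.
Sat(AF (~halt & ~crit)) = {1, 2, 4, 6}
EG (AF (~halt & ~crit)): greatest fixpoint, start Z0 = {1, 2, 4, 6}, keep only states in Sat with some successor in Z. Already a fixed point.
Sat(EG (AF (~halt & ~crit))) = {1, 2, 4, 6}

{1, 2, 4, 6}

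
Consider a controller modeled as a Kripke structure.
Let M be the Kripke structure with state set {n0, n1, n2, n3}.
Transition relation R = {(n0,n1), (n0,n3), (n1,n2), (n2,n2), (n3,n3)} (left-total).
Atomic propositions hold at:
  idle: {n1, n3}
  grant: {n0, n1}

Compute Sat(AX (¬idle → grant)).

Sat(¬idle) = {n0, n2}
Sat(¬idle → grant) = {n0, n1, n3}
Sat(AX (¬idle → grant)) = {s : every successor in {n0, n1, n3}} = {n0, n3}

{n0, n3}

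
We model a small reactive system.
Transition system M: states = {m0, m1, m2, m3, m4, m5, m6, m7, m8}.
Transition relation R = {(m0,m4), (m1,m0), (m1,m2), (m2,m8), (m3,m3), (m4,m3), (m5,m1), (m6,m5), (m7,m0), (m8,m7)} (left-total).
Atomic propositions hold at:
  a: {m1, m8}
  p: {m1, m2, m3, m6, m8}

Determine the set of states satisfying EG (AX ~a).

{m0, m1, m3, m4, m7, m8}

Sat(~a) = {m0, m2, m3, m4, m5, m6, m7}
Sat(AX ~a) = {s : every successor in {m0, m2, m3, m4, m5, m6, m7}} = {m0, m1, m3, m4, m6, m7, m8}
EG (AX ~a): greatest fixpoint, start Z0 = {m0, m1, m3, m4, m6, m7, m8}, keep only states in Sat with some successor in Z. Z1 = {m0, m1, m3, m4, m7, m8}; fixed.
Sat(EG (AX ~a)) = {m0, m1, m3, m4, m7, m8}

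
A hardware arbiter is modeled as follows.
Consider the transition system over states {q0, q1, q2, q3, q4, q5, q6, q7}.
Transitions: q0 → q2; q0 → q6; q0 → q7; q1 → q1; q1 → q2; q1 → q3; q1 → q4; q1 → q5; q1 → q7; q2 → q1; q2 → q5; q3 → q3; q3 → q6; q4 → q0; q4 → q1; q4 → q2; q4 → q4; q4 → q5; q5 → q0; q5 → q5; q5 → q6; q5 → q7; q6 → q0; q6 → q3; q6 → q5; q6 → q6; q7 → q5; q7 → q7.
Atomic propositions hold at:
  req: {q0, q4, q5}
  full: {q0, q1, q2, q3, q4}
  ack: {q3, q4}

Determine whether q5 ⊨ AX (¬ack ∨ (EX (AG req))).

Sat(¬ack) = {q0, q1, q2, q5, q6, q7}
AG req: greatest fixpoint, start Z0 = {q0, q4, q5}, keep only states in Sat with every successor in Z. Z1 = ∅; fixed.
Sat(AG req) = ∅
Sat(EX (AG req)) = {s : some successor in ∅} = ∅
Sat(¬ack ∨ (EX (AG req))) = {q0, q1, q2, q5, q6, q7}
Sat(AX (¬ack ∨ (EX (AG req)))) = {s : every successor in {q0, q1, q2, q5, q6, q7}} = {q0, q2, q5, q7}
q5 ∈ Sat(AX (¬ack ∨ (EX (AG req)))) = {q0, q2, q5, q7}, so the formula holds at q5.

Yes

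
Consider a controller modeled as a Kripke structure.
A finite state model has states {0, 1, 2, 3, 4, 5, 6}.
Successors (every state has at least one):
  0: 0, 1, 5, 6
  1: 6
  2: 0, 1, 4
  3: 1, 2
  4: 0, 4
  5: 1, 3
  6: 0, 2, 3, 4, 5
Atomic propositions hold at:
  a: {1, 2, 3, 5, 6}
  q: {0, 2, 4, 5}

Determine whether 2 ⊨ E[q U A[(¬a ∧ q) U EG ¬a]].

Yes

Sat(¬a) = {0, 4}
Sat(¬a ∧ q) = {0, 4}
EG ¬a: greatest fixpoint, start Z0 = {0, 4}, keep only states in Sat with some successor in Z. Already a fixed point.
Sat(EG ¬a) = {0, 4}
A[(¬a ∧ q) U EG ¬a]: least fixpoint, start Z0 = Sat(EG ¬a) = {0, 4}, add states in Sat(¬a ∧ q) with every successor in Z. Already a fixed point.
Sat(A[(¬a ∧ q) U EG ¬a]) = {0, 4}
E[q U A[(¬a ∧ q) U EG ¬a]]: least fixpoint, start Z0 = Sat(A[(¬a ∧ q) U EG ¬a]) = {0, 4}, add states in Sat(q) with some successor in Z. Z1 = {0, 2, 4}; fixed.
Sat(E[q U A[(¬a ∧ q) U EG ¬a]]) = {0, 2, 4}
2 ∈ Sat(E[q U A[(¬a ∧ q) U EG ¬a]]) = {0, 2, 4}, so the formula holds at 2.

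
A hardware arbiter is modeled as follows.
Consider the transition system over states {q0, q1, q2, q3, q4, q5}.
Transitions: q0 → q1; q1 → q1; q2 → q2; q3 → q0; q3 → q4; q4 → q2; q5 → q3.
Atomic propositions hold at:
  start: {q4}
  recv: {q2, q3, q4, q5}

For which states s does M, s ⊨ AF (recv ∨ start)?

{q2, q3, q4, q5}

Sat(recv ∨ start) = {q2, q3, q4, q5}
AF (recv ∨ start): least fixpoint, start Z0 = {q2, q3, q4, q5}, add states with every successor in Z. Already a fixed point.
Sat(AF (recv ∨ start)) = {q2, q3, q4, q5}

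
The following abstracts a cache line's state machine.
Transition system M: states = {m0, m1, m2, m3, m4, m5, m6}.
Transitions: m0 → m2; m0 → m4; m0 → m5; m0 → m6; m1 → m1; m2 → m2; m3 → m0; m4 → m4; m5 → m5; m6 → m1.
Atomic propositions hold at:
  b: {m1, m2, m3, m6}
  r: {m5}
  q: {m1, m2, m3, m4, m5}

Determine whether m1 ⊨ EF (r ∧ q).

Sat(r ∧ q) = {m5}
EF (r ∧ q): least fixpoint, start Z0 = {m5}, add states with some successor in Z. Z1 = {m0, m5}; Z2 = {m0, m3, m5}; fixed.
Sat(EF (r ∧ q)) = {m0, m3, m5}
m1 ∉ Sat(EF (r ∧ q)) = {m0, m3, m5}, so the formula does not hold at m1.

No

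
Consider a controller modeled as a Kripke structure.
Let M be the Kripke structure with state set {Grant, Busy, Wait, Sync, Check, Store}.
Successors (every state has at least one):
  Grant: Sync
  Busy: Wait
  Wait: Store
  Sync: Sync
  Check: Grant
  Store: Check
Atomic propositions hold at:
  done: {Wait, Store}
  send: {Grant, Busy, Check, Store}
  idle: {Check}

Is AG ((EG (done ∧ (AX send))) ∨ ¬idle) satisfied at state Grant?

Sat(AX send) = {s : every successor in {Grant, Busy, Check, Store}} = {Wait, Check, Store}
Sat(done ∧ (AX send)) = {Wait, Store}
EG (done ∧ (AX send)): greatest fixpoint, start Z0 = {Wait, Store}, keep only states in Sat with some successor in Z. Z1 = {Wait}; Z2 = ∅; fixed.
Sat(EG (done ∧ (AX send))) = ∅
Sat(¬idle) = {Grant, Busy, Wait, Sync, Store}
Sat((EG (done ∧ (AX send))) ∨ ¬idle) = {Grant, Busy, Wait, Sync, Store}
AG ((EG (done ∧ (AX send))) ∨ ¬idle): greatest fixpoint, start Z0 = {Grant, Busy, Wait, Sync, Store}, keep only states in Sat with every successor in Z. Z1 = {Grant, Busy, Wait, Sync}; Z2 = {Grant, Busy, Sync}; Z3 = {Grant, Sync}; fixed.
Sat(AG ((EG (done ∧ (AX send))) ∨ ¬idle)) = {Grant, Sync}
Grant ∈ Sat(AG ((EG (done ∧ (AX send))) ∨ ¬idle)) = {Grant, Sync}, so the formula holds at Grant.

Yes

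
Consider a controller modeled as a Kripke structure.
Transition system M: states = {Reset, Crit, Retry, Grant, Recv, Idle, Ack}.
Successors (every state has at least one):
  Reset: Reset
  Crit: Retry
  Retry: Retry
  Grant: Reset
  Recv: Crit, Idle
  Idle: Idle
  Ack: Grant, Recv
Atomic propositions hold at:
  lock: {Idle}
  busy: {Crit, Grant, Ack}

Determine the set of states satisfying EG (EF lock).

EF lock: least fixpoint, start Z0 = {Idle}, add states with some successor in Z. Z1 = {Recv, Idle}; Z2 = {Recv, Idle, Ack}; fixed.
Sat(EF lock) = {Recv, Idle, Ack}
EG (EF lock): greatest fixpoint, start Z0 = {Recv, Idle, Ack}, keep only states in Sat with some successor in Z. Already a fixed point.
Sat(EG (EF lock)) = {Recv, Idle, Ack}

{Recv, Idle, Ack}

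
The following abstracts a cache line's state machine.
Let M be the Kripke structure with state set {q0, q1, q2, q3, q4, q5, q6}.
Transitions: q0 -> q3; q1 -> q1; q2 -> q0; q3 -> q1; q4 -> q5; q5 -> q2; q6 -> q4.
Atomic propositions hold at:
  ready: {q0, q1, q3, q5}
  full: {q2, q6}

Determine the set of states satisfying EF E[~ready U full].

Sat(~ready) = {q2, q4, q6}
E[~ready U full]: least fixpoint, start Z0 = Sat(full) = {q2, q6}, add states in Sat(~ready) with some successor in Z. Already a fixed point.
Sat(E[~ready U full]) = {q2, q6}
EF E[~ready U full]: least fixpoint, start Z0 = {q2, q6}, add states with some successor in Z. Z1 = {q2, q5, q6}; Z2 = {q2, q4, q5, q6}; fixed.
Sat(EF E[~ready U full]) = {q2, q4, q5, q6}

{q2, q4, q5, q6}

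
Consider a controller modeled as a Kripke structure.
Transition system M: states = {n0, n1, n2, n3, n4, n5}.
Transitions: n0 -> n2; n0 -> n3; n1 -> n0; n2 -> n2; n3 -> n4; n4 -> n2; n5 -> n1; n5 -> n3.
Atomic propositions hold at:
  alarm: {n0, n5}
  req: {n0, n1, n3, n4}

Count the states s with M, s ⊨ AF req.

5

AF req: least fixpoint, start Z0 = {n0, n1, n3, n4}, add states with every successor in Z. Z1 = {n0, n1, n3, n4, n5}; fixed.
Sat(AF req) = {n0, n1, n3, n4, n5}
|Sat(AF req)| = |{n0, n1, n3, n4, n5}| = 5.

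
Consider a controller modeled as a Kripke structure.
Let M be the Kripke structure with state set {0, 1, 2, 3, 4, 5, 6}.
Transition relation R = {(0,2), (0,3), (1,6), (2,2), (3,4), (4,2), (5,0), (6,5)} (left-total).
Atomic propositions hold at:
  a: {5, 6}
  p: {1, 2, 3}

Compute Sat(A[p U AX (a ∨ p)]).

{0, 1, 2, 3, 4, 6}

Sat(a ∨ p) = {1, 2, 3, 5, 6}
Sat(AX (a ∨ p)) = {s : every successor in {1, 2, 3, 5, 6}} = {0, 1, 2, 4, 6}
A[p U AX (a ∨ p)]: least fixpoint, start Z0 = Sat(AX (a ∨ p)) = {0, 1, 2, 4, 6}, add states in Sat(p) with every successor in Z. Z1 = {0, 1, 2, 3, 4, 6}; fixed.
Sat(A[p U AX (a ∨ p)]) = {0, 1, 2, 3, 4, 6}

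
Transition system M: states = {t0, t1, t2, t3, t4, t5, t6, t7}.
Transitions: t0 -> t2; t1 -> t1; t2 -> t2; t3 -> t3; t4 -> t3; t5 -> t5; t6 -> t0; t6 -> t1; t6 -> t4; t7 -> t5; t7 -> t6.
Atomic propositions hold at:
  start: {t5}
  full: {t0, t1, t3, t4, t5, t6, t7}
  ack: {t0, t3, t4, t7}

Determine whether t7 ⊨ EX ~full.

Sat(~full) = {t2}
Sat(EX ~full) = {s : some successor in {t2}} = {t0, t2}
t7 ∉ Sat(EX ~full) = {t0, t2}, so the formula does not hold at t7.

No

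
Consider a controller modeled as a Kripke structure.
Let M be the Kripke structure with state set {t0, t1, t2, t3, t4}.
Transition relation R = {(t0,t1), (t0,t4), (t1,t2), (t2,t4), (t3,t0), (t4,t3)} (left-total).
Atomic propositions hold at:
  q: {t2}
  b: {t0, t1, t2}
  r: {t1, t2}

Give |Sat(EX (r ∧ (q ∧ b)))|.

Sat(q ∧ b) = {t2}
Sat(r ∧ (q ∧ b)) = {t2}
Sat(EX (r ∧ (q ∧ b))) = {s : some successor in {t2}} = {t1}
|Sat(EX (r ∧ (q ∧ b)))| = |{t1}| = 1.

1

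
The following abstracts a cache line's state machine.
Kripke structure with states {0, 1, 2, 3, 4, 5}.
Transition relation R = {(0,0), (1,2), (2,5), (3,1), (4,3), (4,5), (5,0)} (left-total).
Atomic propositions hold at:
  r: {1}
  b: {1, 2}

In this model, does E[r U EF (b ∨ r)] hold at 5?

No

Sat(b ∨ r) = {1, 2}
EF (b ∨ r): least fixpoint, start Z0 = {1, 2}, add states with some successor in Z. Z1 = {1, 2, 3}; Z2 = {1, 2, 3, 4}; fixed.
Sat(EF (b ∨ r)) = {1, 2, 3, 4}
E[r U EF (b ∨ r)]: least fixpoint, start Z0 = Sat(EF (b ∨ r)) = {1, 2, 3, 4}, add states in Sat(r) with some successor in Z. Already a fixed point.
Sat(E[r U EF (b ∨ r)]) = {1, 2, 3, 4}
5 ∉ Sat(E[r U EF (b ∨ r)]) = {1, 2, 3, 4}, so the formula does not hold at 5.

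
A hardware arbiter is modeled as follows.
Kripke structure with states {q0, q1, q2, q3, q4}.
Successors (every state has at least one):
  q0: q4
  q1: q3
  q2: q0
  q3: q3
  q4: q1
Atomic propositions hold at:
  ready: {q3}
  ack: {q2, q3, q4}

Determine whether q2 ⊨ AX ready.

No

Sat(AX ready) = {s : every successor in {q3}} = {q1, q3}
q2 ∉ Sat(AX ready) = {q1, q3}, so the formula does not hold at q2.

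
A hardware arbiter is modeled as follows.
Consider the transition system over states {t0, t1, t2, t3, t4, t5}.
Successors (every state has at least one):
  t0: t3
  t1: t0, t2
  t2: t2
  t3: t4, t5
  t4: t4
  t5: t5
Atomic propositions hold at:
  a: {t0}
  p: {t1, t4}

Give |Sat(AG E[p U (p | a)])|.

Sat(p | a) = {t0, t1, t4}
E[p U (p | a)]: least fixpoint, start Z0 = Sat((p | a)) = {t0, t1, t4}, add states in Sat(p) with some successor in Z. Already a fixed point.
Sat(E[p U (p | a)]) = {t0, t1, t4}
AG E[p U (p | a)]: greatest fixpoint, start Z0 = {t0, t1, t4}, keep only states in Sat with every successor in Z. Z1 = {t4}; fixed.
Sat(AG E[p U (p | a)]) = {t4}
|Sat(AG E[p U (p | a)])| = |{t4}| = 1.

1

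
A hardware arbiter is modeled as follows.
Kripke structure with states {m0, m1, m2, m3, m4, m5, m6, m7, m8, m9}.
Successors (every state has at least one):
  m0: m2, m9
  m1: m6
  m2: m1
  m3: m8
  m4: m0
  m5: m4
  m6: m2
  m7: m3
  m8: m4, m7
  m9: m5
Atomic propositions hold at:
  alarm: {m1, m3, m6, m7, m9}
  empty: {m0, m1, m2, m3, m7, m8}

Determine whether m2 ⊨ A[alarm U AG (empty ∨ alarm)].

Yes

Sat(empty ∨ alarm) = {m0, m1, m2, m3, m6, m7, m8, m9}
AG (empty ∨ alarm): greatest fixpoint, start Z0 = {m0, m1, m2, m3, m6, m7, m8, m9}, keep only states in Sat with every successor in Z. Z1 = {m0, m1, m2, m3, m6, m7}; Z2 = {m1, m2, m6, m7}; Z3 = {m1, m2, m6}; fixed.
Sat(AG (empty ∨ alarm)) = {m1, m2, m6}
A[alarm U AG (empty ∨ alarm)]: least fixpoint, start Z0 = Sat(AG (empty ∨ alarm)) = {m1, m2, m6}, add states in Sat(alarm) with every successor in Z. Already a fixed point.
Sat(A[alarm U AG (empty ∨ alarm)]) = {m1, m2, m6}
m2 ∈ Sat(A[alarm U AG (empty ∨ alarm)]) = {m1, m2, m6}, so the formula holds at m2.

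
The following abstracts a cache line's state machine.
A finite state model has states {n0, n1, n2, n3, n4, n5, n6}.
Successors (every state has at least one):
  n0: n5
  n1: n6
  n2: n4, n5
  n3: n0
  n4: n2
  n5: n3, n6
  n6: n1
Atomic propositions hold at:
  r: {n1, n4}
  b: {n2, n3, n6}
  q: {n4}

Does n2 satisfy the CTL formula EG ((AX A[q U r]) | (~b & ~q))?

No

A[q U r]: least fixpoint, start Z0 = Sat(r) = {n1, n4}, add states in Sat(q) with every successor in Z. Already a fixed point.
Sat(A[q U r]) = {n1, n4}
Sat(AX A[q U r]) = {s : every successor in {n1, n4}} = {n6}
Sat(~b) = {n0, n1, n4, n5}
Sat(~q) = {n0, n1, n2, n3, n5, n6}
Sat(~b & ~q) = {n0, n1, n5}
Sat((AX A[q U r]) | (~b & ~q)) = {n0, n1, n5, n6}
EG ((AX A[q U r]) | (~b & ~q)): greatest fixpoint, start Z0 = {n0, n1, n5, n6}, keep only states in Sat with some successor in Z. Already a fixed point.
Sat(EG ((AX A[q U r]) | (~b & ~q))) = {n0, n1, n5, n6}
n2 ∉ Sat(EG ((AX A[q U r]) | (~b & ~q))) = {n0, n1, n5, n6}, so the formula does not hold at n2.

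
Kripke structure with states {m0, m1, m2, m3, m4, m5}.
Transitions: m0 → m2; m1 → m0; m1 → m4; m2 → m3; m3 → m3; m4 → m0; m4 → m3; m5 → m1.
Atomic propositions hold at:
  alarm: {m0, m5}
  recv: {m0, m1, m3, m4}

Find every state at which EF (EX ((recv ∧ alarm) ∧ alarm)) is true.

Sat(recv ∧ alarm) = {m0}
Sat((recv ∧ alarm) ∧ alarm) = {m0}
Sat(EX ((recv ∧ alarm) ∧ alarm)) = {s : some successor in {m0}} = {m1, m4}
EF (EX ((recv ∧ alarm) ∧ alarm)): least fixpoint, start Z0 = {m1, m4}, add states with some successor in Z. Z1 = {m1, m4, m5}; fixed.
Sat(EF (EX ((recv ∧ alarm) ∧ alarm))) = {m1, m4, m5}

{m1, m4, m5}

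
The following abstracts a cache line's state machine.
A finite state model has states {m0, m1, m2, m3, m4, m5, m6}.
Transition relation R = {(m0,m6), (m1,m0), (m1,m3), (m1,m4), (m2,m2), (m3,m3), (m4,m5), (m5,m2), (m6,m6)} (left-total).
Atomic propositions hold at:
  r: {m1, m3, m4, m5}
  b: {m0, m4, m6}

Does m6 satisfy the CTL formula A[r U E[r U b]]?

E[r U b]: least fixpoint, start Z0 = Sat(b) = {m0, m4, m6}, add states in Sat(r) with some successor in Z. Z1 = {m0, m1, m4, m6}; fixed.
Sat(E[r U b]) = {m0, m1, m4, m6}
A[r U E[r U b]]: least fixpoint, start Z0 = Sat(E[r U b]) = {m0, m1, m4, m6}, add states in Sat(r) with every successor in Z. Already a fixed point.
Sat(A[r U E[r U b]]) = {m0, m1, m4, m6}
m6 ∈ Sat(A[r U E[r U b]]) = {m0, m1, m4, m6}, so the formula holds at m6.

Yes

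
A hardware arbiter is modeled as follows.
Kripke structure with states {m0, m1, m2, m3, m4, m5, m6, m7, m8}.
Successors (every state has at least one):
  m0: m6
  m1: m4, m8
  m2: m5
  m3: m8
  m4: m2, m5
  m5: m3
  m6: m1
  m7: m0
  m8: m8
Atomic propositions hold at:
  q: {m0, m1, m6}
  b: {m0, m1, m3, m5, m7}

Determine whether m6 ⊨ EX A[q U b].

A[q U b]: least fixpoint, start Z0 = Sat(b) = {m0, m1, m3, m5, m7}, add states in Sat(q) with every successor in Z. Z1 = {m0, m1, m3, m5, m6, m7}; fixed.
Sat(A[q U b]) = {m0, m1, m3, m5, m6, m7}
Sat(EX A[q U b]) = {s : some successor in {m0, m1, m3, m5, m6, m7}} = {m0, m2, m4, m5, m6, m7}
m6 ∈ Sat(EX A[q U b]) = {m0, m2, m4, m5, m6, m7}, so the formula holds at m6.

Yes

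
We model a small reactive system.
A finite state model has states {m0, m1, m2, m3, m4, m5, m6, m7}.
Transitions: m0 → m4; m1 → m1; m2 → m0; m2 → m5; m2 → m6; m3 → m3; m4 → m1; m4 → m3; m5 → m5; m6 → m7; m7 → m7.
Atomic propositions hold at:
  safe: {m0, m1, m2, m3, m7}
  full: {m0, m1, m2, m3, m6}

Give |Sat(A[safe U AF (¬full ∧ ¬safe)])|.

3

Sat(¬full) = {m4, m5, m7}
Sat(¬safe) = {m4, m5, m6}
Sat(¬full ∧ ¬safe) = {m4, m5}
AF (¬full ∧ ¬safe): least fixpoint, start Z0 = {m4, m5}, add states with every successor in Z. Z1 = {m0, m4, m5}; fixed.
Sat(AF (¬full ∧ ¬safe)) = {m0, m4, m5}
A[safe U AF (¬full ∧ ¬safe)]: least fixpoint, start Z0 = Sat(AF (¬full ∧ ¬safe)) = {m0, m4, m5}, add states in Sat(safe) with every successor in Z. Already a fixed point.
Sat(A[safe U AF (¬full ∧ ¬safe)]) = {m0, m4, m5}
|Sat(A[safe U AF (¬full ∧ ¬safe)])| = |{m0, m4, m5}| = 3.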